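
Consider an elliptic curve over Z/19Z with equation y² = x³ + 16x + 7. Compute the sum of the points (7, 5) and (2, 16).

(8, 1)

(7, 5) + (2, 16). λ = (16 - 5)/(2 - 7) ≡ 11/14 mod 19. 14⁻¹ ≡ 15 (mod 19) since 14·15 = 210 ≡ 1, so λ ≡ 13.
  x = λ² - 7 - 2 = 169 - 9 ≡ 8; y = λ·(7 - 8) - 5 ≡ 1. → (8, 1)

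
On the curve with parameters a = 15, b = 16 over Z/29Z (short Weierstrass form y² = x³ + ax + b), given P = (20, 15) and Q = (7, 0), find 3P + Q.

First 3P:
Repeated addition: build up to 3P.
2P: tangent at (20, 15): λ = (3·20² + 15)/(2·15) ≡ 26/1. 1⁻¹ ≡ 1 (mod 29), so λ ≡ 26·1 ≡ 26.
  x = λ² - 20 - 20 = 676 - 40 ≡ 27; y = λ·(20 - 27) - 15 ≡ 6. → (27, 6)
3P: (27, 6) + (20, 15). λ = (15 - 6)/(20 - 27) ≡ 9/22 mod 29. 22⁻¹ ≡ 4 (mod 29) since 22·4 = 88 ≡ 1, so λ ≡ 7.
  x = λ² - 27 - 20 = 49 - 47 ≡ 2; y = λ·(27 - 2) - 6 ≡ 24. → (2, 24)
3P = (2, 24).
Finally 3P + Q:
(2, 24) + (7, 0). λ = (0 - 24)/(7 - 2) ≡ 5/5 mod 29. 5⁻¹ ≡ 6 (mod 29) since 5·6 = 30 ≡ 1, so λ ≡ 1.
  x = λ² - 2 - 7 = 1 - 9 ≡ 21; y = λ·(2 - 21) - 24 ≡ 15. → (21, 15)

(21, 15)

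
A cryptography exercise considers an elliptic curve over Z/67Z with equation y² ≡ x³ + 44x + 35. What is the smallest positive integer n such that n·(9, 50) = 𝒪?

5

2P: tangent at (9, 50): λ = (3·9² + 44)/(2·50) ≡ 19/33. 33⁻¹ ≡ 65 (mod 67), so λ ≡ 19·65 ≡ 29.
  x = λ² - 9 - 9 = 841 - 18 ≡ 19; y = λ·(9 - 19) - 50 ≡ 62. → (19, 62)
3P: (19, 62) + (9, 50). λ = (50 - 62)/(9 - 19) ≡ 55/57 mod 67. 57⁻¹ ≡ 20 (mod 67) since 57·20 = 1140 ≡ 1, so λ ≡ 28.
  x = λ² - 19 - 9 = 784 - 28 ≡ 19; y = λ·(19 - 19) - 62 ≡ 5. → (19, 5)
4P: (19, 5) + (9, 50). λ = (50 - 5)/(9 - 19) ≡ 45/57 mod 67. 57⁻¹ ≡ 20 (mod 67) since 57·20 = 1140 ≡ 1, so λ ≡ 29.
  x = λ² - 19 - 9 = 841 - 28 ≡ 9; y = λ·(19 - 9) - 5 ≡ 17. → (9, 17)
5P: (9, 17) + (9, 50): same x and y₁ ≡ -y₂, so the sum is 𝒪.
5P = 𝒪, so the order is 5.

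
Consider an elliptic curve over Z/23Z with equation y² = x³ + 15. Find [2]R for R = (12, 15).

(15, 20)

tangent at (12, 15): λ = (3·12² + 0)/(2·15) ≡ 18/7. 7⁻¹ ≡ 10 (mod 23), so λ ≡ 18·10 ≡ 19.
  x = λ² - 12 - 12 = 361 - 24 ≡ 15; y = λ·(12 - 15) - 15 ≡ 20. → (15, 20)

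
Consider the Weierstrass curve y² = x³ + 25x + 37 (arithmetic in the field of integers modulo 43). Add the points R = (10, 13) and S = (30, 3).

(14, 32)

(10, 13) + (30, 3). λ = (3 - 13)/(30 - 10) ≡ 33/20 mod 43. 20⁻¹ ≡ 28 (mod 43), so λ ≡ 21.
  x = λ² - 10 - 30 = 441 - 40 ≡ 14; y = λ·(10 - 14) - 13 ≡ 32. → (14, 32)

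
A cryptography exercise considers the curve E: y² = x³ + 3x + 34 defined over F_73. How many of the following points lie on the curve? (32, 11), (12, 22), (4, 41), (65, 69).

(32, 11): 11² ≡ 48, rhs ≡ 48 → on.
(12, 22): 22² ≡ 46, rhs ≡ 46 → on.
(4, 41): 41² ≡ 2, rhs ≡ 37 → off.
(65, 69): 69² ≡ 16, rhs ≡ 9 → off.

2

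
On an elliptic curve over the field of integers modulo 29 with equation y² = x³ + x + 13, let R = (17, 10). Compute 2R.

(4, 9)

tangent at (17, 10): λ = (3·17² + 1)/(2·10) ≡ 27/20. 20⁻¹ ≡ 16 (mod 29) since 20·16 = 320 ≡ 1, so λ ≡ 27·16 ≡ 26.
  x = λ² - 17 - 17 = 676 - 34 ≡ 4; y = λ·(17 - 4) - 10 ≡ 9. → (4, 9)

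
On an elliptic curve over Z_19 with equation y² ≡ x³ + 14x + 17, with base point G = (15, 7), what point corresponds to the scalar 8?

O

Double-and-add on 8 = (1000)₂. Start with G = (15, 7) for the leading 1-bit.
double: tangent at (15, 7): λ = (3·15² + 14)/(2·7) ≡ 5/14. 14⁻¹ ≡ 15 (mod 19), so λ ≡ 5·15 ≡ 18.
  x = λ² - 15 - 15 = 324 - 30 ≡ 9; y = λ·(15 - 9) - 7 ≡ 6. → (9, 6)
double: tangent at (9, 6): λ = (3·9² + 14)/(2·6) ≡ 10/12. 12⁻¹ ≡ 8 (mod 19), so λ ≡ 10·8 ≡ 4.
  x = λ² - 9 - 9 = 16 - 18 ≡ 17; y = λ·(9 - 17) - 6 ≡ 0. → (17, 0)
double: (17, 0) + (17, 0): same x and y₁ ≡ -y₂, so the sum is ∞.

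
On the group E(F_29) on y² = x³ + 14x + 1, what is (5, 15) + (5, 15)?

(23, 7)

tangent at (5, 15): λ = (3·5² + 14)/(2·15) ≡ 2/1. 1⁻¹ ≡ 1 (mod 29) since 1·1 = 1 ≡ 1, so λ ≡ 2·1 ≡ 2.
  x = λ² - 5 - 5 = 4 - 10 ≡ 23; y = λ·(5 - 23) - 15 ≡ 7. → (23, 7)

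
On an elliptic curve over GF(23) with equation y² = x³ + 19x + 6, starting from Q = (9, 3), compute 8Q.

(13, 14)

Double-and-add on 8 = (1000)₂. Start with Q = (9, 3) for the leading 1-bit.
double: tangent at (9, 3): λ = (3·9² + 19)/(2·3) ≡ 9/6. 6⁻¹ ≡ 4 (mod 23) since 6·4 = 24 ≡ 1, so λ ≡ 9·4 ≡ 13.
  x = λ² - 9 - 9 = 169 - 18 ≡ 13; y = λ·(9 - 13) - 3 ≡ 14. → (13, 14)
double: tangent at (13, 14): λ = (3·13² + 19)/(2·14) ≡ 20/5. 5⁻¹ ≡ 14 (mod 23), so λ ≡ 20·14 ≡ 4.
  x = λ² - 13 - 13 = 16 - 26 ≡ 13; y = λ·(13 - 13) - 14 ≡ 9. → (13, 9)
double: tangent at (13, 9): λ = (3·13² + 19)/(2·9) ≡ 20/18. 18⁻¹ ≡ 9 (mod 23) since 18·9 = 162 ≡ 1, so λ ≡ 20·9 ≡ 19.
  x = λ² - 13 - 13 = 361 - 26 ≡ 13; y = λ·(13 - 13) - 9 ≡ 14. → (13, 14)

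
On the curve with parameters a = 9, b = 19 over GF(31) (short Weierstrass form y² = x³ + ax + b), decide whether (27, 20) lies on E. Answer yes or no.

y² = 20² ≡ 28; x³ + 9x + 19 = 19945 ≡ 12 (mod 31). 28 ≠ 12.

no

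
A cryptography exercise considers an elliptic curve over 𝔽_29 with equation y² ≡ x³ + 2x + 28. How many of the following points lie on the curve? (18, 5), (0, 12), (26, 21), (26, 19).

(18, 5): 5² ≡ 25, rhs ≡ 9 → off.
(0, 12): 12² ≡ 28, rhs ≡ 28 → on.
(26, 21): 21² ≡ 6, rhs ≡ 24 → off.
(26, 19): 19² ≡ 13, rhs ≡ 24 → off.

1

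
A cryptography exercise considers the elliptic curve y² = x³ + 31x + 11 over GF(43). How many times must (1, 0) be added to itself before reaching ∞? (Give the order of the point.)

2P: (1, 0) + (1, 0): same x and y₁ ≡ -y₂, so the sum is ∞.
2P = ∞, so the order is 2.

2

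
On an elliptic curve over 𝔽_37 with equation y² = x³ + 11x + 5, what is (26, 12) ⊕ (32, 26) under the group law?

(26, 12) + (32, 26). λ = (26 - 12)/(32 - 26) ≡ 14/6 mod 37. 6⁻¹ ≡ 31 (mod 37) since 6·31 = 186 ≡ 1, so λ ≡ 27.
  x = λ² - 26 - 32 = 729 - 58 ≡ 5; y = λ·(26 - 5) - 12 ≡ 0. → (5, 0)

(5, 0)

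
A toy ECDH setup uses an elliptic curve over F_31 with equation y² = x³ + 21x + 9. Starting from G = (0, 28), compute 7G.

Double-and-add on 7 = (111)₂. Start with G = (0, 28) for the leading 1-bit.
double: tangent at (0, 28): λ = (3·0² + 21)/(2·28) ≡ 21/25. 25⁻¹ ≡ 5 (mod 31), so λ ≡ 21·5 ≡ 12.
  x = λ² - 0 - 0 = 144 - 0 ≡ 20; y = λ·(0 - 20) - 28 ≡ 11. → (20, 11)
add G: (20, 11) + (0, 28). λ = (28 - 11)/(0 - 20) ≡ 17/11 mod 31. 11⁻¹ ≡ 17 (mod 31) since 11·17 = 187 ≡ 1, so λ ≡ 10.
  x = λ² - 20 - 0 = 100 - 20 ≡ 18; y = λ·(20 - 18) - 11 ≡ 9. → (18, 9)
double: tangent at (18, 9): λ = (3·18² + 21)/(2·9) ≡ 1/18. 18⁻¹ ≡ 19 (mod 31), so λ ≡ 1·19 ≡ 19.
  x = λ² - 18 - 18 = 361 - 36 ≡ 15; y = λ·(18 - 15) - 9 ≡ 17. → (15, 17)
add G: (15, 17) + (0, 28). λ = (28 - 17)/(0 - 15) ≡ 11/16 mod 31. 16⁻¹ ≡ 2 (mod 31), so λ ≡ 22.
  x = λ² - 15 - 0 = 484 - 15 ≡ 4; y = λ·(15 - 4) - 17 ≡ 8. → (4, 8)

(4, 8)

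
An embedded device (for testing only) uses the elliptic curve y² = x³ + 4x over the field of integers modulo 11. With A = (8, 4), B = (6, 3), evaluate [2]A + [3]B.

First 2A:
Repeated addition: build up to 2A.
2A: tangent at (8, 4): λ = (3·8² + 4)/(2·4) ≡ 9/8. 8⁻¹ ≡ 7 (mod 11), so λ ≡ 9·7 ≡ 8.
  x = λ² - 8 - 8 = 64 - 16 ≡ 4; y = λ·(8 - 4) - 4 ≡ 6. → (4, 6)
2A = (4, 6).
Next 3B:
Repeated addition: build up to 3B.
2B: tangent at (6, 3): λ = (3·6² + 4)/(2·3) ≡ 2/6. 6⁻¹ ≡ 2 (mod 11), so λ ≡ 2·2 ≡ 4.
  x = λ² - 6 - 6 = 16 - 12 ≡ 4; y = λ·(6 - 4) - 3 ≡ 5. → (4, 5)
3B: (4, 5) + (6, 3). λ = (3 - 5)/(6 - 4) ≡ 9/2 mod 11. 2⁻¹ ≡ 6 (mod 11), so λ ≡ 10.
  x = λ² - 4 - 6 = 100 - 10 ≡ 2; y = λ·(4 - 2) - 5 ≡ 4. → (2, 4)
3B = (2, 4).
Finally 2A + 3B:
(4, 6) + (2, 4). λ = (4 - 6)/(2 - 4) ≡ 9/9 mod 11. 9⁻¹ ≡ 5 (mod 11), so λ ≡ 1.
  x = λ² - 4 - 2 = 1 - 6 ≡ 6; y = λ·(4 - 6) - 6 ≡ 3. → (6, 3)

(6, 3)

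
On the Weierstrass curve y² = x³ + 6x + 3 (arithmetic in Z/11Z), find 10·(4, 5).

(4, 5)

Write P = (4, 5).
Repeated addition: build up to 10P.
2P: tangent at (4, 5): λ = (3·4² + 6)/(2·5) ≡ 10/10. 10⁻¹ ≡ 10 (mod 11), so λ ≡ 10·10 ≡ 1.
  x = λ² - 4 - 4 = 1 - 8 ≡ 4; y = λ·(4 - 4) - 5 ≡ 6. → (4, 6)
3P: (4, 6) + (4, 5): same x and y₁ ≡ -y₂, so the sum is O.
4P: O + (4, 5) = (4, 5) (identity).
5P: tangent at (4, 5): λ = (3·4² + 6)/(2·5) ≡ 10/10. 10⁻¹ ≡ 10 (mod 11), so λ ≡ 10·10 ≡ 1.
  x = λ² - 4 - 4 = 1 - 8 ≡ 4; y = λ·(4 - 4) - 5 ≡ 6. → (4, 6)
6P: (4, 6) + (4, 5): same x and y₁ ≡ -y₂, so the sum is O.
7P: O + (4, 5) = (4, 5) (identity).
8P: tangent at (4, 5): λ = (3·4² + 6)/(2·5) ≡ 10/10. 10⁻¹ ≡ 10 (mod 11) since 10·10 = 100 ≡ 1, so λ ≡ 10·10 ≡ 1.
  x = λ² - 4 - 4 = 1 - 8 ≡ 4; y = λ·(4 - 4) - 5 ≡ 6. → (4, 6)
9P: (4, 6) + (4, 5): same x and y₁ ≡ -y₂, so the sum is O.
10P: O + (4, 5) = (4, 5) (identity).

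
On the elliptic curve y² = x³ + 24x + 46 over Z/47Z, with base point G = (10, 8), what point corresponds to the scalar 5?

(28, 43)

Double-and-add on 5 = (101)₂. Start with G = (10, 8) for the leading 1-bit.
double: tangent at (10, 8): λ = (3·10² + 24)/(2·8) ≡ 42/16. 16⁻¹ ≡ 3 (mod 47), so λ ≡ 42·3 ≡ 32.
  x = λ² - 10 - 10 = 1024 - 20 ≡ 17; y = λ·(10 - 17) - 8 ≡ 3. → (17, 3)
double: tangent at (17, 3): λ = (3·17² + 24)/(2·3) ≡ 45/6. 6⁻¹ ≡ 8 (mod 47), so λ ≡ 45·8 ≡ 31.
  x = λ² - 17 - 17 = 961 - 34 ≡ 34; y = λ·(17 - 34) - 3 ≡ 34. → (34, 34)
add G: (34, 34) + (10, 8). λ = (8 - 34)/(10 - 34) ≡ 21/23 mod 47. 23⁻¹ ≡ 45 (mod 47), so λ ≡ 5.
  x = λ² - 34 - 10 = 25 - 44 ≡ 28; y = λ·(34 - 28) - 34 ≡ 43. → (28, 43)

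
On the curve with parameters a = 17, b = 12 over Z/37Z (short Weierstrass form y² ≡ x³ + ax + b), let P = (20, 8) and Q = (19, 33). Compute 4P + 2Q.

(21, 11)

First 4P:
Repeated addition: build up to 4P.
2P: tangent at (20, 8): λ = (3·20² + 17)/(2·8) ≡ 33/16. 16⁻¹ ≡ 7 (mod 37), so λ ≡ 33·7 ≡ 9.
  x = λ² - 20 - 20 = 81 - 40 ≡ 4; y = λ·(20 - 4) - 8 ≡ 25. → (4, 25)
3P: (4, 25) + (20, 8). λ = (8 - 25)/(20 - 4) ≡ 20/16 mod 37. 16⁻¹ ≡ 7 (mod 37), so λ ≡ 29.
  x = λ² - 4 - 20 = 841 - 24 ≡ 3; y = λ·(4 - 3) - 25 ≡ 4. → (3, 4)
4P: (3, 4) + (20, 8). λ = (8 - 4)/(20 - 3) ≡ 4/17 mod 37. 17⁻¹ ≡ 24 (mod 37) since 17·24 = 408 ≡ 1, so λ ≡ 22.
  x = λ² - 3 - 20 = 484 - 23 ≡ 17; y = λ·(3 - 17) - 4 ≡ 21. → (17, 21)
4P = (17, 21).
Next 2Q:
Repeated addition: build up to 2Q.
2Q: tangent at (19, 33): λ = (3·19² + 17)/(2·33) ≡ 27/29. 29⁻¹ ≡ 23 (mod 37), so λ ≡ 27·23 ≡ 29.
  x = λ² - 19 - 19 = 841 - 38 ≡ 26; y = λ·(19 - 26) - 33 ≡ 23. → (26, 23)
2Q = (26, 23).
Finally 4P + 2Q:
(17, 21) + (26, 23). λ = (23 - 21)/(26 - 17) ≡ 2/9 mod 37. 9⁻¹ ≡ 33 (mod 37), so λ ≡ 29.
  x = λ² - 17 - 26 = 841 - 43 ≡ 21; y = λ·(17 - 21) - 21 ≡ 11. → (21, 11)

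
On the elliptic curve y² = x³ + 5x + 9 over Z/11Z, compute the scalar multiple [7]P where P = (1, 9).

O

Double-and-add on 7 = (111)₂. Start with P = (1, 9) for the leading 1-bit.
double: tangent at (1, 9): λ = (3·1² + 5)/(2·9) ≡ 8/7. 7⁻¹ ≡ 8 (mod 11), so λ ≡ 8·8 ≡ 9.
  x = λ² - 1 - 1 = 81 - 2 ≡ 2; y = λ·(1 - 2) - 9 ≡ 4. → (2, 4)
add P: (2, 4) + (1, 9). λ = (9 - 4)/(1 - 2) ≡ 5/10 mod 11. 10⁻¹ ≡ 10 (mod 11) since 10·10 = 100 ≡ 1, so λ ≡ 6.
  x = λ² - 2 - 1 = 36 - 3 ≡ 0; y = λ·(2 - 0) - 4 ≡ 8. → (0, 8)
double: tangent at (0, 8): λ = (3·0² + 5)/(2·8) ≡ 5/5. 5⁻¹ ≡ 9 (mod 11), so λ ≡ 5·9 ≡ 1.
  x = λ² - 0 - 0 = 1 - 0 ≡ 1; y = λ·(0 - 1) - 8 ≡ 2. → (1, 2)
add P: (1, 2) + (1, 9): same x and y₁ ≡ -y₂, so the sum is O.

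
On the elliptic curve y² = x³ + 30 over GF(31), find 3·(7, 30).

(24, 20)

Write P = (7, 30).
Repeated addition: build up to 3P.
2P: tangent at (7, 30): λ = (3·7² + 0)/(2·30) ≡ 23/29. 29⁻¹ ≡ 15 (mod 31), so λ ≡ 23·15 ≡ 4.
  x = λ² - 7 - 7 = 16 - 14 ≡ 2; y = λ·(7 - 2) - 30 ≡ 21. → (2, 21)
3P: (2, 21) + (7, 30). λ = (30 - 21)/(7 - 2) ≡ 9/5 mod 31. 5⁻¹ ≡ 25 (mod 31), so λ ≡ 8.
  x = λ² - 2 - 7 = 64 - 9 ≡ 24; y = λ·(2 - 24) - 21 ≡ 20. → (24, 20)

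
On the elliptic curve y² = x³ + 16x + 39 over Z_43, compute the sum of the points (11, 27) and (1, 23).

(11, 27) + (1, 23). λ = (23 - 27)/(1 - 11) ≡ 39/33 mod 43. 33⁻¹ ≡ 30 (mod 43), so λ ≡ 9.
  x = λ² - 11 - 1 = 81 - 12 ≡ 26; y = λ·(11 - 26) - 27 ≡ 10. → (26, 10)

(26, 10)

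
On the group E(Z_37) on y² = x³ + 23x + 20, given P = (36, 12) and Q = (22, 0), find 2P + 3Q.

(20, 9)

First 2P:
Repeated addition: build up to 2P.
2P: tangent at (36, 12): λ = (3·36² + 23)/(2·12) ≡ 26/24. 24⁻¹ ≡ 17 (mod 37) since 24·17 = 408 ≡ 1, so λ ≡ 26·17 ≡ 35.
  x = λ² - 36 - 36 = 1225 - 72 ≡ 6; y = λ·(36 - 6) - 12 ≡ 2. → (6, 2)
2P = (6, 2).
Next 3Q:
Repeated addition: build up to 3Q.
2Q: (22, 0) + (22, 0): same x and y₁ ≡ -y₂, so the sum is O.
3Q: O + (22, 0) = (22, 0) (identity).
3Q = (22, 0).
Finally 2P + 3Q:
(6, 2) + (22, 0). λ = (0 - 2)/(22 - 6) ≡ 35/16 mod 37. 16⁻¹ ≡ 7 (mod 37), so λ ≡ 23.
  x = λ² - 6 - 22 = 529 - 28 ≡ 20; y = λ·(6 - 20) - 2 ≡ 9. → (20, 9)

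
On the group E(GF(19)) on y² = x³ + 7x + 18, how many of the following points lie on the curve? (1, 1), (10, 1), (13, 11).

(1, 1): 1² ≡ 1, rhs ≡ 7 → off.
(10, 1): 1² ≡ 1, rhs ≡ 5 → off.
(13, 11): 11² ≡ 7, rhs ≡ 7 → on.

1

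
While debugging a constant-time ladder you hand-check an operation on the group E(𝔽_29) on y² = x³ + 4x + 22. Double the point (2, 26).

tangent at (2, 26): λ = (3·2² + 4)/(2·26) ≡ 16/23. 23⁻¹ ≡ 24 (mod 29), so λ ≡ 16·24 ≡ 7.
  x = λ² - 2 - 2 = 49 - 4 ≡ 16; y = λ·(2 - 16) - 26 ≡ 21. → (16, 21)

(16, 21)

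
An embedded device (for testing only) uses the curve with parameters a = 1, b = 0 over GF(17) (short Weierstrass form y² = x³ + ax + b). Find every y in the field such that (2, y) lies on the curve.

none

x³ + 1x + 0 = 10 ≡ 10 (mod 17).
10 is a non-residue mod 17; no y exists.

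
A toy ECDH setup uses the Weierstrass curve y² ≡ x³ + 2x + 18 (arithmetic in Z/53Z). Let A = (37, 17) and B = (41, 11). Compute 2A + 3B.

(50, 12)

First 2A:
Repeated addition: build up to 2A.
2A: tangent at (37, 17): λ = (3·37² + 2)/(2·17) ≡ 28/34. 34⁻¹ ≡ 39 (mod 53), so λ ≡ 28·39 ≡ 32.
  x = λ² - 37 - 37 = 1024 - 74 ≡ 49; y = λ·(37 - 49) - 17 ≡ 23. → (49, 23)
2A = (49, 23).
Next 3B:
Repeated addition: build up to 3B.
2B: tangent at (41, 11): λ = (3·41² + 2)/(2·11) ≡ 10/22. 22⁻¹ ≡ 41 (mod 53) since 22·41 = 902 ≡ 1, so λ ≡ 10·41 ≡ 39.
  x = λ² - 41 - 41 = 1521 - 82 ≡ 8; y = λ·(41 - 8) - 11 ≡ 4. → (8, 4)
3B: (8, 4) + (41, 11). λ = (11 - 4)/(41 - 8) ≡ 7/33 mod 53. 33⁻¹ ≡ 45 (mod 53), so λ ≡ 50.
  x = λ² - 8 - 41 = 2500 - 49 ≡ 13; y = λ·(8 - 13) - 4 ≡ 11. → (13, 11)
3B = (13, 11).
Finally 2A + 3B:
(49, 23) + (13, 11). λ = (11 - 23)/(13 - 49) ≡ 41/17 mod 53. 17⁻¹ ≡ 25 (mod 53), so λ ≡ 18.
  x = λ² - 49 - 13 = 324 - 62 ≡ 50; y = λ·(49 - 50) - 23 ≡ 12. → (50, 12)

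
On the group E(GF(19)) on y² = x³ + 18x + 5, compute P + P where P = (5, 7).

tangent at (5, 7): λ = (3·5² + 18)/(2·7) ≡ 17/14. 14⁻¹ ≡ 15 (mod 19) since 14·15 = 210 ≡ 1, so λ ≡ 17·15 ≡ 8.
  x = λ² - 5 - 5 = 64 - 10 ≡ 16; y = λ·(5 - 16) - 7 ≡ 0. → (16, 0)

(16, 0)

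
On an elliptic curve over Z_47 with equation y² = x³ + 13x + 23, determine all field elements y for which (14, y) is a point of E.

x³ + 13x + 23 = 2949 ≡ 35 (mod 47).
35 is a non-residue mod 47; no y exists.

none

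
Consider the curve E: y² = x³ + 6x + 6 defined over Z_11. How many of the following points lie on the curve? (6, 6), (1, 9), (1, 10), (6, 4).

1

(6, 6): 6² ≡ 3, rhs ≡ 5 → off.
(1, 9): 9² ≡ 4, rhs ≡ 2 → off.
(1, 10): 10² ≡ 1, rhs ≡ 2 → off.
(6, 4): 4² ≡ 5, rhs ≡ 5 → on.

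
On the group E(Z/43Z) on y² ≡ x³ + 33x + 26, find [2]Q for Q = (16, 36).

(36, 21)

tangent at (16, 36): λ = (3·16² + 33)/(2·36) ≡ 27/29. 29⁻¹ ≡ 3 (mod 43), so λ ≡ 27·3 ≡ 38.
  x = λ² - 16 - 16 = 1444 - 32 ≡ 36; y = λ·(16 - 36) - 36 ≡ 21. → (36, 21)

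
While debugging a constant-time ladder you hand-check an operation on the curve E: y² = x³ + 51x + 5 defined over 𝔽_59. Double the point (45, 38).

tangent at (45, 38): λ = (3·45² + 51)/(2·38) ≡ 49/17. 17⁻¹ ≡ 7 (mod 59) since 17·7 = 119 ≡ 1, so λ ≡ 49·7 ≡ 48.
  x = λ² - 45 - 45 = 2304 - 90 ≡ 31; y = λ·(45 - 31) - 38 ≡ 44. → (31, 44)

(31, 44)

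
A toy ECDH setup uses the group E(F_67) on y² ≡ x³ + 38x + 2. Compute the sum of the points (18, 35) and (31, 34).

(41, 8)

(18, 35) + (31, 34). λ = (34 - 35)/(31 - 18) ≡ 66/13 mod 67. 13⁻¹ ≡ 31 (mod 67), so λ ≡ 36.
  x = λ² - 18 - 31 = 1296 - 49 ≡ 41; y = λ·(18 - 41) - 35 ≡ 8. → (41, 8)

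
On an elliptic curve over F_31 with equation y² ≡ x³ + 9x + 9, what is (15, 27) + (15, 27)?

(3, 1)

tangent at (15, 27): λ = (3·15² + 9)/(2·27) ≡ 2/23. 23⁻¹ ≡ 27 (mod 31) since 23·27 = 621 ≡ 1, so λ ≡ 2·27 ≡ 23.
  x = λ² - 15 - 15 = 529 - 30 ≡ 3; y = λ·(15 - 3) - 27 ≡ 1. → (3, 1)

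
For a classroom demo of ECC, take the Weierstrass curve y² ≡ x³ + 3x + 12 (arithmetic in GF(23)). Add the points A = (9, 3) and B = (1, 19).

(9, 3) + (1, 19). λ = (19 - 3)/(1 - 9) ≡ 16/15 mod 23. 15⁻¹ ≡ 20 (mod 23), so λ ≡ 21.
  x = λ² - 9 - 1 = 441 - 10 ≡ 17; y = λ·(9 - 17) - 3 ≡ 13. → (17, 13)

(17, 13)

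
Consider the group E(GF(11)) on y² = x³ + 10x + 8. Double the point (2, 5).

tangent at (2, 5): λ = (3·2² + 10)/(2·5) ≡ 0/10. 10⁻¹ ≡ 10 (mod 11) since 10·10 = 100 ≡ 1, so λ ≡ 0·10 ≡ 0.
  x = λ² - 2 - 2 = 0 - 4 ≡ 7; y = λ·(2 - 7) - 5 ≡ 6. → (7, 6)

(7, 6)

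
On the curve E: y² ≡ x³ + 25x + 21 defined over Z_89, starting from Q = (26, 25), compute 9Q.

(62, 69)

Repeated addition: build up to 9Q.
2Q: tangent at (26, 25): λ = (3·26² + 25)/(2·25) ≡ 6/50. 50⁻¹ ≡ 73 (mod 89), so λ ≡ 6·73 ≡ 82.
  x = λ² - 26 - 26 = 6724 - 52 ≡ 86; y = λ·(26 - 86) - 25 ≡ 39. → (86, 39)
3Q: (86, 39) + (26, 25). λ = (25 - 39)/(26 - 86) ≡ 75/29 mod 89. 29⁻¹ ≡ 43 (mod 89) since 29·43 = 1247 ≡ 1, so λ ≡ 21.
  x = λ² - 86 - 26 = 441 - 112 ≡ 62; y = λ·(86 - 62) - 39 ≡ 20. → (62, 20)
4Q: (62, 20) + (26, 25). λ = (25 - 20)/(26 - 62) ≡ 5/53 mod 89. 53⁻¹ ≡ 42 (mod 89) since 53·42 = 2226 ≡ 1, so λ ≡ 32.
  x = λ² - 62 - 26 = 1024 - 88 ≡ 46; y = λ·(62 - 46) - 20 ≡ 47. → (46, 47)
5Q: (46, 47) + (26, 25). λ = (25 - 47)/(26 - 46) ≡ 67/69 mod 89. 69⁻¹ ≡ 40 (mod 89) since 69·40 = 2760 ≡ 1, so λ ≡ 10.
  x = λ² - 46 - 26 = 100 - 72 ≡ 28; y = λ·(46 - 28) - 47 ≡ 44. → (28, 44)
6Q: (28, 44) + (26, 25). λ = (25 - 44)/(26 - 28) ≡ 70/87 mod 89. 87⁻¹ ≡ 44 (mod 89), so λ ≡ 54.
  x = λ² - 28 - 26 = 2916 - 54 ≡ 14; y = λ·(28 - 14) - 44 ≡ 0. → (14, 0)
7Q: (14, 0) + (26, 25). λ = (25 - 0)/(26 - 14) ≡ 25/12 mod 89. 12⁻¹ ≡ 52 (mod 89), so λ ≡ 54.
  x = λ² - 14 - 26 = 2916 - 40 ≡ 28; y = λ·(14 - 28) - 0 ≡ 45. → (28, 45)
8Q: (28, 45) + (26, 25). λ = (25 - 45)/(26 - 28) ≡ 69/87 mod 89. 87⁻¹ ≡ 44 (mod 89) since 87·44 = 3828 ≡ 1, so λ ≡ 10.
  x = λ² - 28 - 26 = 100 - 54 ≡ 46; y = λ·(28 - 46) - 45 ≡ 42. → (46, 42)
9Q: (46, 42) + (26, 25). λ = (25 - 42)/(26 - 46) ≡ 72/69 mod 89. 69⁻¹ ≡ 40 (mod 89) since 69·40 = 2760 ≡ 1, so λ ≡ 32.
  x = λ² - 46 - 26 = 1024 - 72 ≡ 62; y = λ·(46 - 62) - 42 ≡ 69. → (62, 69)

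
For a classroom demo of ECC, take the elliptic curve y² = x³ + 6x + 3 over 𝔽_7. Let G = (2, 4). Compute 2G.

(5, 5)

tangent at (2, 4): λ = (3·2² + 6)/(2·4) ≡ 4/1. 1⁻¹ ≡ 1 (mod 7) since 1·1 = 1 ≡ 1, so λ ≡ 4·1 ≡ 4.
  x = λ² - 2 - 2 = 16 - 4 ≡ 5; y = λ·(2 - 5) - 4 ≡ 5. → (5, 5)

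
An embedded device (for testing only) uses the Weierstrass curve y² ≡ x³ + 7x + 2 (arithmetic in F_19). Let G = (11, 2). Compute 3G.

Repeated addition: build up to 3G.
2G: tangent at (11, 2): λ = (3·11² + 7)/(2·2) ≡ 9/4. 4⁻¹ ≡ 5 (mod 19), so λ ≡ 9·5 ≡ 7.
  x = λ² - 11 - 11 = 49 - 22 ≡ 8; y = λ·(11 - 8) - 2 ≡ 0. → (8, 0)
3G: (8, 0) + (11, 2). λ = (2 - 0)/(11 - 8) ≡ 2/3 mod 19. 3⁻¹ ≡ 13 (mod 19), so λ ≡ 7.
  x = λ² - 8 - 11 = 49 - 19 ≡ 11; y = λ·(8 - 11) - 0 ≡ 17. → (11, 17)

(11, 17)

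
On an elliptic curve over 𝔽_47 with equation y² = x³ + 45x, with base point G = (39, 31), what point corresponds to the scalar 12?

(7, 0)

Double-and-add on 12 = (1100)₂. Start with G = (39, 31) for the leading 1-bit.
double: tangent at (39, 31): λ = (3·39² + 45)/(2·31) ≡ 2/15. 15⁻¹ ≡ 22 (mod 47), so λ ≡ 2·22 ≡ 44.
  x = λ² - 39 - 39 = 1936 - 78 ≡ 25; y = λ·(39 - 25) - 31 ≡ 21. → (25, 21)
add G: (25, 21) + (39, 31). λ = (31 - 21)/(39 - 25) ≡ 10/14 mod 47. 14⁻¹ ≡ 37 (mod 47), so λ ≡ 41.
  x = λ² - 25 - 39 = 1681 - 64 ≡ 19; y = λ·(25 - 19) - 21 ≡ 37. → (19, 37)
double: tangent at (19, 37): λ = (3·19² + 45)/(2·37) ≡ 0/27. 27⁻¹ ≡ 7 (mod 47), so λ ≡ 0·7 ≡ 0.
  x = λ² - 19 - 19 = 0 - 38 ≡ 9; y = λ·(19 - 9) - 37 ≡ 10. → (9, 10)
double: tangent at (9, 10): λ = (3·9² + 45)/(2·10) ≡ 6/20. 20⁻¹ ≡ 40 (mod 47) since 20·40 = 800 ≡ 1, so λ ≡ 6·40 ≡ 5.
  x = λ² - 9 - 9 = 25 - 18 ≡ 7; y = λ·(9 - 7) - 10 ≡ 0. → (7, 0)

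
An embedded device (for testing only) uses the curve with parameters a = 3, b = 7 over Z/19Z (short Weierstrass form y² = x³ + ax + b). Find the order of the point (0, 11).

2P: tangent at (0, 11): λ = (3·0² + 3)/(2·11) ≡ 3/3. 3⁻¹ ≡ 13 (mod 19), so λ ≡ 3·13 ≡ 1.
  x = λ² - 0 - 0 = 1 - 0 ≡ 1; y = λ·(0 - 1) - 11 ≡ 7. → (1, 7)
3P: (1, 7) + (0, 11). λ = (11 - 7)/(0 - 1) ≡ 4/18 mod 19. 18⁻¹ ≡ 18 (mod 19), so λ ≡ 15.
  x = λ² - 1 - 0 = 225 - 1 ≡ 15; y = λ·(1 - 15) - 7 ≡ 11. → (15, 11)
4P: (15, 11) + (0, 11). λ = (11 - 11)/(0 - 15) ≡ 0/4 mod 19. 4⁻¹ ≡ 5 (mod 19), so λ ≡ 0.
  x = λ² - 15 - 0 = 0 - 15 ≡ 4; y = λ·(15 - 4) - 11 ≡ 8. → (4, 8)
5P: (4, 8) + (0, 11). λ = (11 - 8)/(0 - 4) ≡ 3/15 mod 19. 15⁻¹ ≡ 14 (mod 19), so λ ≡ 4.
  x = λ² - 4 - 0 = 16 - 4 ≡ 12; y = λ·(4 - 12) - 8 ≡ 17. → (12, 17)
6P: (12, 17) + (0, 11). λ = (11 - 17)/(0 - 12) ≡ 13/7 mod 19. 7⁻¹ ≡ 11 (mod 19) since 7·11 = 77 ≡ 1, so λ ≡ 10.
  x = λ² - 12 - 0 = 100 - 12 ≡ 12; y = λ·(12 - 12) - 17 ≡ 2. → (12, 2)
7P: (12, 2) + (0, 11). λ = (11 - 2)/(0 - 12) ≡ 9/7 mod 19. 7⁻¹ ≡ 11 (mod 19), so λ ≡ 4.
  x = λ² - 12 - 0 = 16 - 12 ≡ 4; y = λ·(12 - 4) - 2 ≡ 11. → (4, 11)
8P: (4, 11) + (0, 11). λ = (11 - 11)/(0 - 4) ≡ 0/15 mod 19. 15⁻¹ ≡ 14 (mod 19), so λ ≡ 0.
  x = λ² - 4 - 0 = 0 - 4 ≡ 15; y = λ·(4 - 15) - 11 ≡ 8. → (15, 8)
9P: (15, 8) + (0, 11). λ = (11 - 8)/(0 - 15) ≡ 3/4 mod 19. 4⁻¹ ≡ 5 (mod 19) since 4·5 = 20 ≡ 1, so λ ≡ 15.
  x = λ² - 15 - 0 = 225 - 15 ≡ 1; y = λ·(15 - 1) - 8 ≡ 12. → (1, 12)
10P: (1, 12) + (0, 11). λ = (11 - 12)/(0 - 1) ≡ 18/18 mod 19. 18⁻¹ ≡ 18 (mod 19), so λ ≡ 1.
  x = λ² - 1 - 0 = 1 - 1 ≡ 0; y = λ·(1 - 0) - 12 ≡ 8. → (0, 8)
11P: (0, 8) + (0, 11): same x and y₁ ≡ -y₂, so the sum is O.
11P = O, so the order is 11.

11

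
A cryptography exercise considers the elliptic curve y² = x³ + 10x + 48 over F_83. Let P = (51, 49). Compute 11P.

Repeated addition: build up to 11P.
2P: tangent at (51, 49): λ = (3·51² + 10)/(2·49) ≡ 11/15. 15⁻¹ ≡ 72 (mod 83) since 15·72 = 1080 ≡ 1, so λ ≡ 11·72 ≡ 45.
  x = λ² - 51 - 51 = 2025 - 102 ≡ 14; y = λ·(51 - 14) - 49 ≡ 39. → (14, 39)
3P: (14, 39) + (51, 49). λ = (49 - 39)/(51 - 14) ≡ 10/37 mod 83. 37⁻¹ ≡ 9 (mod 83) since 37·9 = 333 ≡ 1, so λ ≡ 7.
  x = λ² - 14 - 51 = 49 - 65 ≡ 67; y = λ·(14 - 67) - 39 ≡ 5. → (67, 5)
4P: (67, 5) + (51, 49). λ = (49 - 5)/(51 - 67) ≡ 44/67 mod 83. 67⁻¹ ≡ 57 (mod 83), so λ ≡ 18.
  x = λ² - 67 - 51 = 324 - 118 ≡ 40; y = λ·(67 - 40) - 5 ≡ 66. → (40, 66)
5P: (40, 66) + (51, 49). λ = (49 - 66)/(51 - 40) ≡ 66/11 mod 83. 11⁻¹ ≡ 68 (mod 83), so λ ≡ 6.
  x = λ² - 40 - 51 = 36 - 91 ≡ 28; y = λ·(40 - 28) - 66 ≡ 6. → (28, 6)
6P: (28, 6) + (51, 49). λ = (49 - 6)/(51 - 28) ≡ 43/23 mod 83. 23⁻¹ ≡ 65 (mod 83) since 23·65 = 1495 ≡ 1, so λ ≡ 56.
  x = λ² - 28 - 51 = 3136 - 79 ≡ 69; y = λ·(28 - 69) - 6 ≡ 22. → (69, 22)
7P: (69, 22) + (51, 49). λ = (49 - 22)/(51 - 69) ≡ 27/65 mod 83. 65⁻¹ ≡ 23 (mod 83) since 65·23 = 1495 ≡ 1, so λ ≡ 40.
  x = λ² - 69 - 51 = 1600 - 120 ≡ 69; y = λ·(69 - 69) - 22 ≡ 61. → (69, 61)
8P: (69, 61) + (51, 49). λ = (49 - 61)/(51 - 69) ≡ 71/65 mod 83. 65⁻¹ ≡ 23 (mod 83), so λ ≡ 56.
  x = λ² - 69 - 51 = 3136 - 120 ≡ 28; y = λ·(69 - 28) - 61 ≡ 77. → (28, 77)
9P: (28, 77) + (51, 49). λ = (49 - 77)/(51 - 28) ≡ 55/23 mod 83. 23⁻¹ ≡ 65 (mod 83) since 23·65 = 1495 ≡ 1, so λ ≡ 6.
  x = λ² - 28 - 51 = 36 - 79 ≡ 40; y = λ·(28 - 40) - 77 ≡ 17. → (40, 17)
10P: (40, 17) + (51, 49). λ = (49 - 17)/(51 - 40) ≡ 32/11 mod 83. 11⁻¹ ≡ 68 (mod 83), so λ ≡ 18.
  x = λ² - 40 - 51 = 324 - 91 ≡ 67; y = λ·(40 - 67) - 17 ≡ 78. → (67, 78)
11P: (67, 78) + (51, 49). λ = (49 - 78)/(51 - 67) ≡ 54/67 mod 83. 67⁻¹ ≡ 57 (mod 83) since 67·57 = 3819 ≡ 1, so λ ≡ 7.
  x = λ² - 67 - 51 = 49 - 118 ≡ 14; y = λ·(67 - 14) - 78 ≡ 44. → (14, 44)

(14, 44)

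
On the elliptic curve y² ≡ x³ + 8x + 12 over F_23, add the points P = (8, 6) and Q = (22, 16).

(8, 6) + (22, 16). λ = (16 - 6)/(22 - 8) ≡ 10/14 mod 23. 14⁻¹ ≡ 5 (mod 23), so λ ≡ 4.
  x = λ² - 8 - 22 = 16 - 30 ≡ 9; y = λ·(8 - 9) - 6 ≡ 13. → (9, 13)

(9, 13)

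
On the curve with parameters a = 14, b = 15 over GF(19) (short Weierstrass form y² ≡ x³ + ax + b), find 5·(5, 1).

(5, 1)

Write Q = (5, 1).
Repeated addition: build up to 5Q.
2Q: tangent at (5, 1): λ = (3·5² + 14)/(2·1) ≡ 13/2. 2⁻¹ ≡ 10 (mod 19), so λ ≡ 13·10 ≡ 16.
  x = λ² - 5 - 5 = 256 - 10 ≡ 18; y = λ·(5 - 18) - 1 ≡ 0. → (18, 0)
3Q: (18, 0) + (5, 1). λ = (1 - 0)/(5 - 18) ≡ 1/6 mod 19. 6⁻¹ ≡ 16 (mod 19), so λ ≡ 16.
  x = λ² - 18 - 5 = 256 - 23 ≡ 5; y = λ·(18 - 5) - 0 ≡ 18. → (5, 18)
4Q: (5, 18) + (5, 1): same x and y₁ ≡ -y₂, so the sum is the point at infinity.
5Q: the point at infinity + (5, 1) = (5, 1) (identity).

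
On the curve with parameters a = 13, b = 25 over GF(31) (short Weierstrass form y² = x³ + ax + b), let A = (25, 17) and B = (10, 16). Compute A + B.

(25, 17) + (10, 16). λ = (16 - 17)/(10 - 25) ≡ 30/16 mod 31. 16⁻¹ ≡ 2 (mod 31) since 16·2 = 32 ≡ 1, so λ ≡ 29.
  x = λ² - 25 - 10 = 841 - 35 ≡ 0; y = λ·(25 - 0) - 17 ≡ 26. → (0, 26)

(0, 26)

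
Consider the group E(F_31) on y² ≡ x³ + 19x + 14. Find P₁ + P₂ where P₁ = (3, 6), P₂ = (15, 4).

(7, 5)

(3, 6) + (15, 4). λ = (4 - 6)/(15 - 3) ≡ 29/12 mod 31. 12⁻¹ ≡ 13 (mod 31) since 12·13 = 156 ≡ 1, so λ ≡ 5.
  x = λ² - 3 - 15 = 25 - 18 ≡ 7; y = λ·(3 - 7) - 6 ≡ 5. → (7, 5)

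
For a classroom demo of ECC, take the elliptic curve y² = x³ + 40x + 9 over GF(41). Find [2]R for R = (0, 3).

tangent at (0, 3): λ = (3·0² + 40)/(2·3) ≡ 40/6. 6⁻¹ ≡ 7 (mod 41) since 6·7 = 42 ≡ 1, so λ ≡ 40·7 ≡ 34.
  x = λ² - 0 - 0 = 1156 - 0 ≡ 8; y = λ·(0 - 8) - 3 ≡ 12. → (8, 12)

(8, 12)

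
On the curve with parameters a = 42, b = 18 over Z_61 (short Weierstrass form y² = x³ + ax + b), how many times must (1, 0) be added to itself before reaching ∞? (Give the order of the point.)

2

2P: (1, 0) + (1, 0): same x and y₁ ≡ -y₂, so the sum is ∞.
2P = ∞, so the order is 2.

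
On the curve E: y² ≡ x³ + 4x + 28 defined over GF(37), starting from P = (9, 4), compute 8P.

Double-and-add on 8 = (1000)₂. Start with P = (9, 4) for the leading 1-bit.
double: tangent at (9, 4): λ = (3·9² + 4)/(2·4) ≡ 25/8. 8⁻¹ ≡ 14 (mod 37) since 8·14 = 112 ≡ 1, so λ ≡ 25·14 ≡ 17.
  x = λ² - 9 - 9 = 289 - 18 ≡ 12; y = λ·(9 - 12) - 4 ≡ 19. → (12, 19)
double: tangent at (12, 19): λ = (3·12² + 4)/(2·19) ≡ 29/1. 1⁻¹ ≡ 1 (mod 37), so λ ≡ 29·1 ≡ 29.
  x = λ² - 12 - 12 = 841 - 24 ≡ 3; y = λ·(12 - 3) - 19 ≡ 20. → (3, 20)
double: tangent at (3, 20): λ = (3·3² + 4)/(2·20) ≡ 31/3. 3⁻¹ ≡ 25 (mod 37) since 3·25 = 75 ≡ 1, so λ ≡ 31·25 ≡ 35.
  x = λ² - 3 - 3 = 1225 - 6 ≡ 35; y = λ·(3 - 35) - 20 ≡ 7. → (35, 7)

(35, 7)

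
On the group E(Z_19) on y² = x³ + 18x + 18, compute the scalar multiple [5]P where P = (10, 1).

(10, 18)

Double-and-add on 5 = (101)₂. Start with P = (10, 1) for the leading 1-bit.
double: tangent at (10, 1): λ = (3·10² + 18)/(2·1) ≡ 14/2. 2⁻¹ ≡ 10 (mod 19), so λ ≡ 14·10 ≡ 7.
  x = λ² - 10 - 10 = 49 - 20 ≡ 10; y = λ·(10 - 10) - 1 ≡ 18. → (10, 18)
double: tangent at (10, 18): λ = (3·10² + 18)/(2·18) ≡ 14/17. 17⁻¹ ≡ 9 (mod 19), so λ ≡ 14·9 ≡ 12.
  x = λ² - 10 - 10 = 144 - 20 ≡ 10; y = λ·(10 - 10) - 18 ≡ 1. → (10, 1)
add P: tangent at (10, 1): λ = (3·10² + 18)/(2·1) ≡ 14/2. 2⁻¹ ≡ 10 (mod 19) since 2·10 = 20 ≡ 1, so λ ≡ 14·10 ≡ 7.
  x = λ² - 10 - 10 = 49 - 20 ≡ 10; y = λ·(10 - 10) - 1 ≡ 18. → (10, 18)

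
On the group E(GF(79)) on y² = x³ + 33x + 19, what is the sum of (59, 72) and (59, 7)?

O

The two points share x = 59 and their y-coordinates satisfy 72 + 7 ≡ 0 (mod 79), so they are inverses. Their sum is the point at infinity.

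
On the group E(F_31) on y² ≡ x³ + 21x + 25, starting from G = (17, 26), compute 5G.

(4, 24)

Double-and-add on 5 = (101)₂. Start with G = (17, 26) for the leading 1-bit.
double: tangent at (17, 26): λ = (3·17² + 21)/(2·26) ≡ 20/21. 21⁻¹ ≡ 3 (mod 31) since 21·3 = 63 ≡ 1, so λ ≡ 20·3 ≡ 29.
  x = λ² - 17 - 17 = 841 - 34 ≡ 1; y = λ·(17 - 1) - 26 ≡ 4. → (1, 4)
double: tangent at (1, 4): λ = (3·1² + 21)/(2·4) ≡ 24/8. 8⁻¹ ≡ 4 (mod 31), so λ ≡ 24·4 ≡ 3.
  x = λ² - 1 - 1 = 9 - 2 ≡ 7; y = λ·(1 - 7) - 4 ≡ 9. → (7, 9)
add G: (7, 9) + (17, 26). λ = (26 - 9)/(17 - 7) ≡ 17/10 mod 31. 10⁻¹ ≡ 28 (mod 31), so λ ≡ 11.
  x = λ² - 7 - 17 = 121 - 24 ≡ 4; y = λ·(7 - 4) - 9 ≡ 24. → (4, 24)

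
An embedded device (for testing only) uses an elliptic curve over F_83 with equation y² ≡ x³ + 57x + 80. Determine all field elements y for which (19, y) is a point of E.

x³ + 57x + 80 = 8022 ≡ 54 (mod 83).
54 is a non-residue mod 83; no y exists.

none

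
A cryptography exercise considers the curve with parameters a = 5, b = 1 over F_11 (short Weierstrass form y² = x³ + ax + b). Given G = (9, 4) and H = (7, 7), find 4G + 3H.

(0, 10)

First 4G:
Double-and-add on 4 = (100)₂. Start with G = (9, 4) for the leading 1-bit.
double: tangent at (9, 4): λ = (3·9² + 5)/(2·4) ≡ 6/8. 8⁻¹ ≡ 7 (mod 11), so λ ≡ 6·7 ≡ 9.
  x = λ² - 9 - 9 = 81 - 18 ≡ 8; y = λ·(9 - 8) - 4 ≡ 5. → (8, 5)
double: tangent at (8, 5): λ = (3·8² + 5)/(2·5) ≡ 10/10. 10⁻¹ ≡ 10 (mod 11), so λ ≡ 10·10 ≡ 1.
  x = λ² - 8 - 8 = 1 - 16 ≡ 7; y = λ·(8 - 7) - 5 ≡ 7. → (7, 7)
4G = (7, 7).
Next 3H:
Repeated addition: build up to 3H.
2H: tangent at (7, 7): λ = (3·7² + 5)/(2·7) ≡ 9/3. 3⁻¹ ≡ 4 (mod 11), so λ ≡ 9·4 ≡ 3.
  x = λ² - 7 - 7 = 9 - 14 ≡ 6; y = λ·(7 - 6) - 7 ≡ 7. → (6, 7)
3H: (6, 7) + (7, 7). λ = (7 - 7)/(7 - 6) ≡ 0/1 mod 11. 1⁻¹ ≡ 1 (mod 11), so λ ≡ 0.
  x = λ² - 6 - 7 = 0 - 13 ≡ 9; y = λ·(6 - 9) - 7 ≡ 4. → (9, 4)
3H = (9, 4).
Finally 4G + 3H:
(7, 7) + (9, 4). λ = (4 - 7)/(9 - 7) ≡ 8/2 mod 11. 2⁻¹ ≡ 6 (mod 11) since 2·6 = 12 ≡ 1, so λ ≡ 4.
  x = λ² - 7 - 9 = 16 - 16 ≡ 0; y = λ·(7 - 0) - 7 ≡ 10. → (0, 10)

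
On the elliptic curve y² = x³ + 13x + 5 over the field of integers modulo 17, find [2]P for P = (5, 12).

tangent at (5, 12): λ = (3·5² + 13)/(2·12) ≡ 3/7. 7⁻¹ ≡ 5 (mod 17) since 7·5 = 35 ≡ 1, so λ ≡ 3·5 ≡ 15.
  x = λ² - 5 - 5 = 225 - 10 ≡ 11; y = λ·(5 - 11) - 12 ≡ 0. → (11, 0)

(11, 0)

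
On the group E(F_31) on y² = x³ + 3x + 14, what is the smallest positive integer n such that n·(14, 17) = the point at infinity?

2P: tangent at (14, 17): λ = (3·14² + 3)/(2·17) ≡ 2/3. 3⁻¹ ≡ 21 (mod 31) since 3·21 = 63 ≡ 1, so λ ≡ 2·21 ≡ 11.
  x = λ² - 14 - 14 = 121 - 28 ≡ 0; y = λ·(14 - 0) - 17 ≡ 13. → (0, 13)
3P: (0, 13) + (14, 17). λ = (17 - 13)/(14 - 0) ≡ 4/14 mod 31. 14⁻¹ ≡ 20 (mod 31) since 14·20 = 280 ≡ 1, so λ ≡ 18.
  x = λ² - 0 - 14 = 324 - 14 ≡ 0; y = λ·(0 - 0) - 13 ≡ 18. → (0, 18)
4P: (0, 18) + (14, 17). λ = (17 - 18)/(14 - 0) ≡ 30/14 mod 31. 14⁻¹ ≡ 20 (mod 31) since 14·20 = 280 ≡ 1, so λ ≡ 11.
  x = λ² - 0 - 14 = 121 - 14 ≡ 14; y = λ·(0 - 14) - 18 ≡ 14. → (14, 14)
5P: (14, 14) + (14, 17): same x and y₁ ≡ -y₂, so the sum is the point at infinity.
5P = the point at infinity, so the order is 5.

5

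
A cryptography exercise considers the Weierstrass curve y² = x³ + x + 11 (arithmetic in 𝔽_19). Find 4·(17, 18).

Write Q = (17, 18).
Repeated addition: build up to 4Q.
2Q: tangent at (17, 18): λ = (3·17² + 1)/(2·18) ≡ 13/17. 17⁻¹ ≡ 9 (mod 19), so λ ≡ 13·9 ≡ 3.
  x = λ² - 17 - 17 = 9 - 34 ≡ 13; y = λ·(17 - 13) - 18 ≡ 13. → (13, 13)
3Q: (13, 13) + (17, 18). λ = (18 - 13)/(17 - 13) ≡ 5/4 mod 19. 4⁻¹ ≡ 5 (mod 19) since 4·5 = 20 ≡ 1, so λ ≡ 6.
  x = λ² - 13 - 17 = 36 - 30 ≡ 6; y = λ·(13 - 6) - 13 ≡ 10. → (6, 10)
4Q: (6, 10) + (17, 18). λ = (18 - 10)/(17 - 6) ≡ 8/11 mod 19. 11⁻¹ ≡ 7 (mod 19), so λ ≡ 18.
  x = λ² - 6 - 17 = 324 - 23 ≡ 16; y = λ·(6 - 16) - 10 ≡ 0. → (16, 0)

(16, 0)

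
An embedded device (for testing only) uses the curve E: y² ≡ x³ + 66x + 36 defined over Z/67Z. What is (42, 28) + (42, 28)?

(60, 54)

tangent at (42, 28): λ = (3·42² + 66)/(2·28) ≡ 65/56. 56⁻¹ ≡ 6 (mod 67), so λ ≡ 65·6 ≡ 55.
  x = λ² - 42 - 42 = 3025 - 84 ≡ 60; y = λ·(42 - 60) - 28 ≡ 54. → (60, 54)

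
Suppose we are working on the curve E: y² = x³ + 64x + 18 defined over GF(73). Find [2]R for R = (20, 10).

tangent at (20, 10): λ = (3·20² + 64)/(2·10) ≡ 23/20. 20⁻¹ ≡ 11 (mod 73) since 20·11 = 220 ≡ 1, so λ ≡ 23·11 ≡ 34.
  x = λ² - 20 - 20 = 1156 - 40 ≡ 21; y = λ·(20 - 21) - 10 ≡ 29. → (21, 29)

(21, 29)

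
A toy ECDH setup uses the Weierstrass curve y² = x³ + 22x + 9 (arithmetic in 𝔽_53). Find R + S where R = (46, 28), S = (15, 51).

(7, 20)

(46, 28) + (15, 51). λ = (51 - 28)/(15 - 46) ≡ 23/22 mod 53. 22⁻¹ ≡ 41 (mod 53) since 22·41 = 902 ≡ 1, so λ ≡ 42.
  x = λ² - 46 - 15 = 1764 - 61 ≡ 7; y = λ·(46 - 7) - 28 ≡ 20. → (7, 20)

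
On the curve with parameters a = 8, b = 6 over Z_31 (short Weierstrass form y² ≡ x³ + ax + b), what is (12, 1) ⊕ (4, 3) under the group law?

(17, 8)

(12, 1) + (4, 3). λ = (3 - 1)/(4 - 12) ≡ 2/23 mod 31. 23⁻¹ ≡ 27 (mod 31), so λ ≡ 23.
  x = λ² - 12 - 4 = 529 - 16 ≡ 17; y = λ·(12 - 17) - 1 ≡ 8. → (17, 8)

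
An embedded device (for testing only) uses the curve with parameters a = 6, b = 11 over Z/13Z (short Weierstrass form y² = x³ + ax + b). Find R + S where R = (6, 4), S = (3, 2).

(6, 4) + (3, 2). λ = (2 - 4)/(3 - 6) ≡ 11/10 mod 13. 10⁻¹ ≡ 4 (mod 13), so λ ≡ 5.
  x = λ² - 6 - 3 = 25 - 9 ≡ 3; y = λ·(6 - 3) - 4 ≡ 11. → (3, 11)

(3, 11)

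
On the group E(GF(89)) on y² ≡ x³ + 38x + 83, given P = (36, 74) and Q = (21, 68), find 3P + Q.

First 3P:
Repeated addition: build up to 3P.
2P: tangent at (36, 74): λ = (3·36² + 38)/(2·74) ≡ 10/59. 59⁻¹ ≡ 86 (mod 89) since 59·86 = 5074 ≡ 1, so λ ≡ 10·86 ≡ 59.
  x = λ² - 36 - 36 = 3481 - 72 ≡ 27; y = λ·(36 - 27) - 74 ≡ 12. → (27, 12)
3P: (27, 12) + (36, 74). λ = (74 - 12)/(36 - 27) ≡ 62/9 mod 89. 9⁻¹ ≡ 10 (mod 89), so λ ≡ 86.
  x = λ² - 27 - 36 = 7396 - 63 ≡ 35; y = λ·(27 - 35) - 12 ≡ 12. → (35, 12)
3P = (35, 12).
Finally 3P + Q:
(35, 12) + (21, 68). λ = (68 - 12)/(21 - 35) ≡ 56/75 mod 89. 75⁻¹ ≡ 19 (mod 89), so λ ≡ 85.
  x = λ² - 35 - 21 = 7225 - 56 ≡ 49; y = λ·(35 - 49) - 12 ≡ 44. → (49, 44)

(49, 44)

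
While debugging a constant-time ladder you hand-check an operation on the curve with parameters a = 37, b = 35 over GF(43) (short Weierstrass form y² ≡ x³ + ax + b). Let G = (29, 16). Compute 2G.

(21, 22)

tangent at (29, 16): λ = (3·29² + 37)/(2·16) ≡ 23/32. 32⁻¹ ≡ 39 (mod 43), so λ ≡ 23·39 ≡ 37.
  x = λ² - 29 - 29 = 1369 - 58 ≡ 21; y = λ·(29 - 21) - 16 ≡ 22. → (21, 22)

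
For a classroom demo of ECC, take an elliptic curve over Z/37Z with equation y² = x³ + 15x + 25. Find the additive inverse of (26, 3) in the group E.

(26, 34)

-(26, 3) = (26, -3 mod 37) = (26, 34).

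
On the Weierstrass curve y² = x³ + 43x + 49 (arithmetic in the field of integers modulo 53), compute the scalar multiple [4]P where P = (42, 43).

(30, 39)

Double-and-add on 4 = (100)₂. Start with P = (42, 43) for the leading 1-bit.
double: tangent at (42, 43): λ = (3·42² + 43)/(2·43) ≡ 35/33. 33⁻¹ ≡ 45 (mod 53) since 33·45 = 1485 ≡ 1, so λ ≡ 35·45 ≡ 38.
  x = λ² - 42 - 42 = 1444 - 84 ≡ 35; y = λ·(42 - 35) - 43 ≡ 11. → (35, 11)
double: tangent at (35, 11): λ = (3·35² + 43)/(2·11) ≡ 8/22. 22⁻¹ ≡ 41 (mod 53), so λ ≡ 8·41 ≡ 10.
  x = λ² - 35 - 35 = 100 - 70 ≡ 30; y = λ·(35 - 30) - 11 ≡ 39. → (30, 39)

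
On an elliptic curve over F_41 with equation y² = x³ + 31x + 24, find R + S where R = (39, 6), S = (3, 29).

(39, 6) + (3, 29). λ = (29 - 6)/(3 - 39) ≡ 23/5 mod 41. 5⁻¹ ≡ 33 (mod 41), so λ ≡ 21.
  x = λ² - 39 - 3 = 441 - 42 ≡ 30; y = λ·(39 - 30) - 6 ≡ 19. → (30, 19)

(30, 19)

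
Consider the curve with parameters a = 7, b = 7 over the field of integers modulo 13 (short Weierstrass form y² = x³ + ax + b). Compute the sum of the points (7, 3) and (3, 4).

(12, 8)

(7, 3) + (3, 4). λ = (4 - 3)/(3 - 7) ≡ 1/9 mod 13. 9⁻¹ ≡ 3 (mod 13) since 9·3 = 27 ≡ 1, so λ ≡ 3.
  x = λ² - 7 - 3 = 9 - 10 ≡ 12; y = λ·(7 - 12) - 3 ≡ 8. → (12, 8)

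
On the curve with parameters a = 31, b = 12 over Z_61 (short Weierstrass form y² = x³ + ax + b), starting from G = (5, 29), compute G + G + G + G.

(24, 60)

Double-and-add on 4 = (100)₂. Start with G = (5, 29) for the leading 1-bit.
double: tangent at (5, 29): λ = (3·5² + 31)/(2·29) ≡ 45/58. 58⁻¹ ≡ 20 (mod 61) since 58·20 = 1160 ≡ 1, so λ ≡ 45·20 ≡ 46.
  x = λ² - 5 - 5 = 2116 - 10 ≡ 32; y = λ·(5 - 32) - 29 ≡ 10. → (32, 10)
double: tangent at (32, 10): λ = (3·32² + 31)/(2·10) ≡ 53/20. 20⁻¹ ≡ 58 (mod 61), so λ ≡ 53·58 ≡ 24.
  x = λ² - 32 - 32 = 576 - 64 ≡ 24; y = λ·(32 - 24) - 10 ≡ 60. → (24, 60)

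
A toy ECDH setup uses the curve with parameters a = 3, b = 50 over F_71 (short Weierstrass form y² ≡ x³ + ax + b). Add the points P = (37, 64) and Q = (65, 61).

(37, 64) + (65, 61). λ = (61 - 64)/(65 - 37) ≡ 68/28 mod 71. 28⁻¹ ≡ 33 (mod 71), so λ ≡ 43.
  x = λ² - 37 - 65 = 1849 - 102 ≡ 43; y = λ·(37 - 43) - 64 ≡ 33. → (43, 33)

(43, 33)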